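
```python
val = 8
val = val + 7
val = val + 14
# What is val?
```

Trace (tracking val):
val = 8  # -> val = 8
val = val + 7  # -> val = 15
val = val + 14  # -> val = 29

Answer: 29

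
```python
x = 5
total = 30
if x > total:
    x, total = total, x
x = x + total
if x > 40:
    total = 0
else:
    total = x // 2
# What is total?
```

Trace (tracking total):
x = 5  # -> x = 5
total = 30  # -> total = 30
if x > total:  # condition is False
x = x + total  # -> x = 35
if x > 40:  # condition is False
else:
    total = x // 2  # -> total = 17

Answer: 17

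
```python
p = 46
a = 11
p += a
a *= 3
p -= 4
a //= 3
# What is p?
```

Trace (tracking p):
p = 46  # -> p = 46
a = 11  # -> a = 11
p += a  # -> p = 57
a *= 3  # -> a = 33
p -= 4  # -> p = 53
a //= 3  # -> a = 11

Answer: 53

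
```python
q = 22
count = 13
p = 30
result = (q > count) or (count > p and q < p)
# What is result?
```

Answer: True

Derivation:
Trace (tracking result):
q = 22  # -> q = 22
count = 13  # -> count = 13
p = 30  # -> p = 30
result = q > count or (count > p and q < p)  # -> result = True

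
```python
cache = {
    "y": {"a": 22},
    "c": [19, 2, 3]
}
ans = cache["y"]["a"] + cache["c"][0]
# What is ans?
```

Answer: 41

Derivation:
Trace (tracking ans):
cache = {'y': {'a': 22}, 'c': [19, 2, 3]}  # -> cache = {'y': {'a': 22}, 'c': [19, 2, 3]}
ans = cache['y']['a'] + cache['c'][0]  # -> ans = 41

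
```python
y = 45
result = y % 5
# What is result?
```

Answer: 0

Derivation:
Trace (tracking result):
y = 45  # -> y = 45
result = y % 5  # -> result = 0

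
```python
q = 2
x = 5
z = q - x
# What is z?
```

Trace (tracking z):
q = 2  # -> q = 2
x = 5  # -> x = 5
z = q - x  # -> z = -3

Answer: -3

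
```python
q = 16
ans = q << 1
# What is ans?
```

Answer: 32

Derivation:
Trace (tracking ans):
q = 16  # -> q = 16
ans = q << 1  # -> ans = 32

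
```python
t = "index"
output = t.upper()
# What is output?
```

Answer: 'INDEX'

Derivation:
Trace (tracking output):
t = 'index'  # -> t = 'index'
output = t.upper()  # -> output = 'INDEX'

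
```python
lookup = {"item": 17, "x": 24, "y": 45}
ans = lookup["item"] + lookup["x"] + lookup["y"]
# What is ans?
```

Trace (tracking ans):
lookup = {'item': 17, 'x': 24, 'y': 45}  # -> lookup = {'item': 17, 'x': 24, 'y': 45}
ans = lookup['item'] + lookup['x'] + lookup['y']  # -> ans = 86

Answer: 86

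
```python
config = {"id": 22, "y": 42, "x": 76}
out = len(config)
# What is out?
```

Trace (tracking out):
config = {'id': 22, 'y': 42, 'x': 76}  # -> config = {'id': 22, 'y': 42, 'x': 76}
out = len(config)  # -> out = 3

Answer: 3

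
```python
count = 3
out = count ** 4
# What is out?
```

Answer: 81

Derivation:
Trace (tracking out):
count = 3  # -> count = 3
out = count ** 4  # -> out = 81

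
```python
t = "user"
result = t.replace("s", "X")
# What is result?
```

Answer: 'uXer'

Derivation:
Trace (tracking result):
t = 'user'  # -> t = 'user'
result = t.replace('s', 'X')  # -> result = 'uXer'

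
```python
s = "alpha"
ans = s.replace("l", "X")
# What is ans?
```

Answer: 'aXpha'

Derivation:
Trace (tracking ans):
s = 'alpha'  # -> s = 'alpha'
ans = s.replace('l', 'X')  # -> ans = 'aXpha'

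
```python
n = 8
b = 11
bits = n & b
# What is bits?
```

Trace (tracking bits):
n = 8  # -> n = 8
b = 11  # -> b = 11
bits = n & b  # -> bits = 8

Answer: 8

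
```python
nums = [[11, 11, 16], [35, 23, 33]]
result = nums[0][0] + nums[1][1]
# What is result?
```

Trace (tracking result):
nums = [[11, 11, 16], [35, 23, 33]]  # -> nums = [[11, 11, 16], [35, 23, 33]]
result = nums[0][0] + nums[1][1]  # -> result = 34

Answer: 34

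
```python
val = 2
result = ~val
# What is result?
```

Trace (tracking result):
val = 2  # -> val = 2
result = ~val  # -> result = -3

Answer: -3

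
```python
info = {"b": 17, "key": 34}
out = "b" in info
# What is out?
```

Answer: True

Derivation:
Trace (tracking out):
info = {'b': 17, 'key': 34}  # -> info = {'b': 17, 'key': 34}
out = 'b' in info  # -> out = True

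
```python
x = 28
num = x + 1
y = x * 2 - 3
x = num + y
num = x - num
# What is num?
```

Answer: 53

Derivation:
Trace (tracking num):
x = 28  # -> x = 28
num = x + 1  # -> num = 29
y = x * 2 - 3  # -> y = 53
x = num + y  # -> x = 82
num = x - num  # -> num = 53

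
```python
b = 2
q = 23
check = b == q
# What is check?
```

Trace (tracking check):
b = 2  # -> b = 2
q = 23  # -> q = 23
check = b == q  # -> check = False

Answer: False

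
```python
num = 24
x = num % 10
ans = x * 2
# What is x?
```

Answer: 4

Derivation:
Trace (tracking x):
num = 24  # -> num = 24
x = num % 10  # -> x = 4
ans = x * 2  # -> ans = 8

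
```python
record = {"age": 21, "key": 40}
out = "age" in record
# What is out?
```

Trace (tracking out):
record = {'age': 21, 'key': 40}  # -> record = {'age': 21, 'key': 40}
out = 'age' in record  # -> out = True

Answer: True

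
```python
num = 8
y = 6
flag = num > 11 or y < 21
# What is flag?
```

Trace (tracking flag):
num = 8  # -> num = 8
y = 6  # -> y = 6
flag = num > 11 or y < 21  # -> flag = True

Answer: True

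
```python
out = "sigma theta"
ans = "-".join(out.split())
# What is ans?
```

Answer: 'sigma-theta'

Derivation:
Trace (tracking ans):
out = 'sigma theta'  # -> out = 'sigma theta'
ans = '-'.join(out.split())  # -> ans = 'sigma-theta'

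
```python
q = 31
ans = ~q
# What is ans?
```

Trace (tracking ans):
q = 31  # -> q = 31
ans = ~q  # -> ans = -32

Answer: -32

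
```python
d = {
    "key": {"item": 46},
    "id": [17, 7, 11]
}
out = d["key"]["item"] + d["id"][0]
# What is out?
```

Trace (tracking out):
d = {'key': {'item': 46}, 'id': [17, 7, 11]}  # -> d = {'key': {'item': 46}, 'id': [17, 7, 11]}
out = d['key']['item'] + d['id'][0]  # -> out = 63

Answer: 63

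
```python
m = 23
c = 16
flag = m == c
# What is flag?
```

Answer: False

Derivation:
Trace (tracking flag):
m = 23  # -> m = 23
c = 16  # -> c = 16
flag = m == c  # -> flag = False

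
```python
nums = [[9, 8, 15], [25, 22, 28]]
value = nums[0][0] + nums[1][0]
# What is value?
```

Trace (tracking value):
nums = [[9, 8, 15], [25, 22, 28]]  # -> nums = [[9, 8, 15], [25, 22, 28]]
value = nums[0][0] + nums[1][0]  # -> value = 34

Answer: 34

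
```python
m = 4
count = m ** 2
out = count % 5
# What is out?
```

Answer: 1

Derivation:
Trace (tracking out):
m = 4  # -> m = 4
count = m ** 2  # -> count = 16
out = count % 5  # -> out = 1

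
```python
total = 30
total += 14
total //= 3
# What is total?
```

Trace (tracking total):
total = 30  # -> total = 30
total += 14  # -> total = 44
total //= 3  # -> total = 14

Answer: 14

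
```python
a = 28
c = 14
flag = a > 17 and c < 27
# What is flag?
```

Answer: True

Derivation:
Trace (tracking flag):
a = 28  # -> a = 28
c = 14  # -> c = 14
flag = a > 17 and c < 27  # -> flag = True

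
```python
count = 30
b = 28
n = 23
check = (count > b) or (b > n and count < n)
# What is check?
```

Trace (tracking check):
count = 30  # -> count = 30
b = 28  # -> b = 28
n = 23  # -> n = 23
check = count > b or (b > n and count < n)  # -> check = True

Answer: True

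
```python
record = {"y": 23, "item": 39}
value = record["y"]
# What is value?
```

Trace (tracking value):
record = {'y': 23, 'item': 39}  # -> record = {'y': 23, 'item': 39}
value = record['y']  # -> value = 23

Answer: 23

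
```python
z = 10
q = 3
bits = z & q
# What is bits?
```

Trace (tracking bits):
z = 10  # -> z = 10
q = 3  # -> q = 3
bits = z & q  # -> bits = 2

Answer: 2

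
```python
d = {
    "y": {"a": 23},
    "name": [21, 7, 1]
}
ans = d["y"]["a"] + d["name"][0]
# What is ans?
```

Trace (tracking ans):
d = {'y': {'a': 23}, 'name': [21, 7, 1]}  # -> d = {'y': {'a': 23}, 'name': [21, 7, 1]}
ans = d['y']['a'] + d['name'][0]  # -> ans = 44

Answer: 44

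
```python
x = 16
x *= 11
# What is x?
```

Trace (tracking x):
x = 16  # -> x = 16
x *= 11  # -> x = 176

Answer: 176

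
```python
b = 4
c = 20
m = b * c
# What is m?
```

Trace (tracking m):
b = 4  # -> b = 4
c = 20  # -> c = 20
m = b * c  # -> m = 80

Answer: 80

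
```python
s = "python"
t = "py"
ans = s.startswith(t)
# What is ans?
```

Trace (tracking ans):
s = 'python'  # -> s = 'python'
t = 'py'  # -> t = 'py'
ans = s.startswith(t)  # -> ans = True

Answer: True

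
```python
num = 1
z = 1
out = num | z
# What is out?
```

Answer: 1

Derivation:
Trace (tracking out):
num = 1  # -> num = 1
z = 1  # -> z = 1
out = num | z  # -> out = 1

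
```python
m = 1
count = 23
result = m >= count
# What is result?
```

Answer: False

Derivation:
Trace (tracking result):
m = 1  # -> m = 1
count = 23  # -> count = 23
result = m >= count  # -> result = False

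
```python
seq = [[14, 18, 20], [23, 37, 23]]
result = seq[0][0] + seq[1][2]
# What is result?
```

Answer: 37

Derivation:
Trace (tracking result):
seq = [[14, 18, 20], [23, 37, 23]]  # -> seq = [[14, 18, 20], [23, 37, 23]]
result = seq[0][0] + seq[1][2]  # -> result = 37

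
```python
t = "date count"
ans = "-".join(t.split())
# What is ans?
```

Answer: 'date-count'

Derivation:
Trace (tracking ans):
t = 'date count'  # -> t = 'date count'
ans = '-'.join(t.split())  # -> ans = 'date-count'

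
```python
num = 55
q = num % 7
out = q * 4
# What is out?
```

Answer: 24

Derivation:
Trace (tracking out):
num = 55  # -> num = 55
q = num % 7  # -> q = 6
out = q * 4  # -> out = 24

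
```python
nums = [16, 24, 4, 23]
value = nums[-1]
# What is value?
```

Answer: 23

Derivation:
Trace (tracking value):
nums = [16, 24, 4, 23]  # -> nums = [16, 24, 4, 23]
value = nums[-1]  # -> value = 23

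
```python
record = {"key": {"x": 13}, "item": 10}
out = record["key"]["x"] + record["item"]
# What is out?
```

Answer: 23

Derivation:
Trace (tracking out):
record = {'key': {'x': 13}, 'item': 10}  # -> record = {'key': {'x': 13}, 'item': 10}
out = record['key']['x'] + record['item']  # -> out = 23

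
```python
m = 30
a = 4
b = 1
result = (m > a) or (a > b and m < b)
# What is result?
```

Answer: True

Derivation:
Trace (tracking result):
m = 30  # -> m = 30
a = 4  # -> a = 4
b = 1  # -> b = 1
result = m > a or (a > b and m < b)  # -> result = True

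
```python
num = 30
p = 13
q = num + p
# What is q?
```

Answer: 43

Derivation:
Trace (tracking q):
num = 30  # -> num = 30
p = 13  # -> p = 13
q = num + p  # -> q = 43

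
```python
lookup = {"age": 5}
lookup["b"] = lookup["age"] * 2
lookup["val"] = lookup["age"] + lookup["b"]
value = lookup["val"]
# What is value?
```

Answer: 15

Derivation:
Trace (tracking value):
lookup = {'age': 5}  # -> lookup = {'age': 5}
lookup['b'] = lookup['age'] * 2  # -> lookup = {'age': 5, 'b': 10}
lookup['val'] = lookup['age'] + lookup['b']  # -> lookup = {'age': 5, 'b': 10, 'val': 15}
value = lookup['val']  # -> value = 15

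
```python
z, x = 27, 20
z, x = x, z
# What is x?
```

Trace (tracking x):
z, x = (27, 20)  # -> z = 27, x = 20
z, x = (x, z)  # -> z = 20, x = 27

Answer: 27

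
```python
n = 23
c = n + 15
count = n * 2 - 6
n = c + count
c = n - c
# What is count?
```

Trace (tracking count):
n = 23  # -> n = 23
c = n + 15  # -> c = 38
count = n * 2 - 6  # -> count = 40
n = c + count  # -> n = 78
c = n - c  # -> c = 40

Answer: 40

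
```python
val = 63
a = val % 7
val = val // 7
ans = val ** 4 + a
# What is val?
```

Answer: 9

Derivation:
Trace (tracking val):
val = 63  # -> val = 63
a = val % 7  # -> a = 0
val = val // 7  # -> val = 9
ans = val ** 4 + a  # -> ans = 6561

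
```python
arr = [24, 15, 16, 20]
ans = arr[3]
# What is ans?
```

Answer: 20

Derivation:
Trace (tracking ans):
arr = [24, 15, 16, 20]  # -> arr = [24, 15, 16, 20]
ans = arr[3]  # -> ans = 20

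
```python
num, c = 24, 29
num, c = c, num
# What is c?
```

Answer: 24

Derivation:
Trace (tracking c):
num, c = (24, 29)  # -> num = 24, c = 29
num, c = (c, num)  # -> num = 29, c = 24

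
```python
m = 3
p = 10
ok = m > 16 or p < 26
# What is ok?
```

Answer: True

Derivation:
Trace (tracking ok):
m = 3  # -> m = 3
p = 10  # -> p = 10
ok = m > 16 or p < 26  # -> ok = True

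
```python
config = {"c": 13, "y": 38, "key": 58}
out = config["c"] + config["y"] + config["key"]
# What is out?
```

Answer: 109

Derivation:
Trace (tracking out):
config = {'c': 13, 'y': 38, 'key': 58}  # -> config = {'c': 13, 'y': 38, 'key': 58}
out = config['c'] + config['y'] + config['key']  # -> out = 109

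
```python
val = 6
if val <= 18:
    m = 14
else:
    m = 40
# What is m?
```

Trace (tracking m):
val = 6  # -> val = 6
if val <= 18:  # condition is True
    m = 14  # -> m = 14

Answer: 14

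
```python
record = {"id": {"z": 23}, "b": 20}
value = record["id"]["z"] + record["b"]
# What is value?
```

Trace (tracking value):
record = {'id': {'z': 23}, 'b': 20}  # -> record = {'id': {'z': 23}, 'b': 20}
value = record['id']['z'] + record['b']  # -> value = 43

Answer: 43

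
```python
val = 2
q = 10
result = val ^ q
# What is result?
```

Trace (tracking result):
val = 2  # -> val = 2
q = 10  # -> q = 10
result = val ^ q  # -> result = 8

Answer: 8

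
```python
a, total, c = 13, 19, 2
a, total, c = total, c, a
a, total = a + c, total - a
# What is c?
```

Answer: 13

Derivation:
Trace (tracking c):
a, total, c = (13, 19, 2)  # -> a = 13, total = 19, c = 2
a, total, c = (total, c, a)  # -> a = 19, total = 2, c = 13
a, total = (a + c, total - a)  # -> a = 32, total = -17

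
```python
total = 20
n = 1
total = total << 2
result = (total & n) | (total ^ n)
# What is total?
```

Trace (tracking total):
total = 20  # -> total = 20
n = 1  # -> n = 1
total = total << 2  # -> total = 80
result = total & n | total ^ n  # -> result = 81

Answer: 80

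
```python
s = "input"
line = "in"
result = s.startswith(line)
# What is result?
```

Trace (tracking result):
s = 'input'  # -> s = 'input'
line = 'in'  # -> line = 'in'
result = s.startswith(line)  # -> result = True

Answer: True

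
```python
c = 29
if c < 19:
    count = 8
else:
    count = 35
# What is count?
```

Trace (tracking count):
c = 29  # -> c = 29
if c < 19:  # condition is False
else:
    count = 35  # -> count = 35

Answer: 35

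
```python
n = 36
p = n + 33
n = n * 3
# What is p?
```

Answer: 69

Derivation:
Trace (tracking p):
n = 36  # -> n = 36
p = n + 33  # -> p = 69
n = n * 3  # -> n = 108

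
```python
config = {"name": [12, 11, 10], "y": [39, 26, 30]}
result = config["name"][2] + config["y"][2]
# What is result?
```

Trace (tracking result):
config = {'name': [12, 11, 10], 'y': [39, 26, 30]}  # -> config = {'name': [12, 11, 10], 'y': [39, 26, 30]}
result = config['name'][2] + config['y'][2]  # -> result = 40

Answer: 40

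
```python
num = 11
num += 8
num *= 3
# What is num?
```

Trace (tracking num):
num = 11  # -> num = 11
num += 8  # -> num = 19
num *= 3  # -> num = 57

Answer: 57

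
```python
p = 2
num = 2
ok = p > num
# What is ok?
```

Trace (tracking ok):
p = 2  # -> p = 2
num = 2  # -> num = 2
ok = p > num  # -> ok = False

Answer: False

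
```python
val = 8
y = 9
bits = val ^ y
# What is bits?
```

Answer: 1

Derivation:
Trace (tracking bits):
val = 8  # -> val = 8
y = 9  # -> y = 9
bits = val ^ y  # -> bits = 1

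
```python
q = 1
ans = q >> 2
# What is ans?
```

Answer: 0

Derivation:
Trace (tracking ans):
q = 1  # -> q = 1
ans = q >> 2  # -> ans = 0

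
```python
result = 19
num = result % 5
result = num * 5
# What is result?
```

Answer: 20

Derivation:
Trace (tracking result):
result = 19  # -> result = 19
num = result % 5  # -> num = 4
result = num * 5  # -> result = 20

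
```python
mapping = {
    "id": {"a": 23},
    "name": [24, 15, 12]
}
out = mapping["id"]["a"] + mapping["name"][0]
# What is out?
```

Answer: 47

Derivation:
Trace (tracking out):
mapping = {'id': {'a': 23}, 'name': [24, 15, 12]}  # -> mapping = {'id': {'a': 23}, 'name': [24, 15, 12]}
out = mapping['id']['a'] + mapping['name'][0]  # -> out = 47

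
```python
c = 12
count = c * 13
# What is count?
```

Trace (tracking count):
c = 12  # -> c = 12
count = c * 13  # -> count = 156

Answer: 156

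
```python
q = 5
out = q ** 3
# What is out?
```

Answer: 125

Derivation:
Trace (tracking out):
q = 5  # -> q = 5
out = q ** 3  # -> out = 125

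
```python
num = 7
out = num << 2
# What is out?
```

Answer: 28

Derivation:
Trace (tracking out):
num = 7  # -> num = 7
out = num << 2  # -> out = 28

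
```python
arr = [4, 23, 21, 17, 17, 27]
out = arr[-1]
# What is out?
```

Trace (tracking out):
arr = [4, 23, 21, 17, 17, 27]  # -> arr = [4, 23, 21, 17, 17, 27]
out = arr[-1]  # -> out = 27

Answer: 27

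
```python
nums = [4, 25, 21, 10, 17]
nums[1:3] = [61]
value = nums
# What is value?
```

Answer: [4, 61, 10, 17]

Derivation:
Trace (tracking value):
nums = [4, 25, 21, 10, 17]  # -> nums = [4, 25, 21, 10, 17]
nums[1:3] = [61]  # -> nums = [4, 61, 10, 17]
value = nums  # -> value = [4, 61, 10, 17]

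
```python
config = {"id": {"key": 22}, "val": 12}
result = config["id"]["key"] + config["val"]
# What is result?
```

Answer: 34

Derivation:
Trace (tracking result):
config = {'id': {'key': 22}, 'val': 12}  # -> config = {'id': {'key': 22}, 'val': 12}
result = config['id']['key'] + config['val']  # -> result = 34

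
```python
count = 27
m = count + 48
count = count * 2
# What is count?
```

Trace (tracking count):
count = 27  # -> count = 27
m = count + 48  # -> m = 75
count = count * 2  # -> count = 54

Answer: 54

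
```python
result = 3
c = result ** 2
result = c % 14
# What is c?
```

Trace (tracking c):
result = 3  # -> result = 3
c = result ** 2  # -> c = 9
result = c % 14  # -> result = 9

Answer: 9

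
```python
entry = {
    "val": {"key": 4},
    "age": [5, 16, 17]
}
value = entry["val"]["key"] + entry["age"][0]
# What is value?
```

Trace (tracking value):
entry = {'val': {'key': 4}, 'age': [5, 16, 17]}  # -> entry = {'val': {'key': 4}, 'age': [5, 16, 17]}
value = entry['val']['key'] + entry['age'][0]  # -> value = 9

Answer: 9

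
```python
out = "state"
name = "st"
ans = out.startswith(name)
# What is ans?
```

Answer: True

Derivation:
Trace (tracking ans):
out = 'state'  # -> out = 'state'
name = 'st'  # -> name = 'st'
ans = out.startswith(name)  # -> ans = True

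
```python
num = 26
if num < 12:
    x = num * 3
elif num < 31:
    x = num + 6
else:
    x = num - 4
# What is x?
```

Trace (tracking x):
num = 26  # -> num = 26
if num < 12:  # condition is False
elif num < 31:  # condition is True
    x = num + 6  # -> x = 32

Answer: 32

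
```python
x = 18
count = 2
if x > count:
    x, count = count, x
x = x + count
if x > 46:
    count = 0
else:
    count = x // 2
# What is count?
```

Answer: 10

Derivation:
Trace (tracking count):
x = 18  # -> x = 18
count = 2  # -> count = 2
if x > count:  # condition is True
    x, count = (count, x)  # -> x = 2, count = 18
x = x + count  # -> x = 20
if x > 46:  # condition is False
else:
    count = x // 2  # -> count = 10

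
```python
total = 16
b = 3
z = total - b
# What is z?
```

Trace (tracking z):
total = 16  # -> total = 16
b = 3  # -> b = 3
z = total - b  # -> z = 13

Answer: 13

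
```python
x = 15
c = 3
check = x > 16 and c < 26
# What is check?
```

Answer: False

Derivation:
Trace (tracking check):
x = 15  # -> x = 15
c = 3  # -> c = 3
check = x > 16 and c < 26  # -> check = False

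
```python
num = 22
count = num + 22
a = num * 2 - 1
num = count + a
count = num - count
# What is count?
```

Trace (tracking count):
num = 22  # -> num = 22
count = num + 22  # -> count = 44
a = num * 2 - 1  # -> a = 43
num = count + a  # -> num = 87
count = num - count  # -> count = 43

Answer: 43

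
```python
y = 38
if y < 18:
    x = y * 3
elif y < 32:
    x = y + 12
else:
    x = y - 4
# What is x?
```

Answer: 34

Derivation:
Trace (tracking x):
y = 38  # -> y = 38
if y < 18:  # condition is False
elif y < 32:  # condition is False
else:
    x = y - 4  # -> x = 34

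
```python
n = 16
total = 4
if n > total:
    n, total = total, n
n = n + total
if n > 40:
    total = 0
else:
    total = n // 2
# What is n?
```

Trace (tracking n):
n = 16  # -> n = 16
total = 4  # -> total = 4
if n > total:  # condition is True
    n, total = (total, n)  # -> n = 4, total = 16
n = n + total  # -> n = 20
if n > 40:  # condition is False
else:
    total = n // 2  # -> total = 10

Answer: 20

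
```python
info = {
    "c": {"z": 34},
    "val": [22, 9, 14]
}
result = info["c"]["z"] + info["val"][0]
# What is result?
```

Trace (tracking result):
info = {'c': {'z': 34}, 'val': [22, 9, 14]}  # -> info = {'c': {'z': 34}, 'val': [22, 9, 14]}
result = info['c']['z'] + info['val'][0]  # -> result = 56

Answer: 56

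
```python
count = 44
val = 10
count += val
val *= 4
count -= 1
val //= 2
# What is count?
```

Answer: 53

Derivation:
Trace (tracking count):
count = 44  # -> count = 44
val = 10  # -> val = 10
count += val  # -> count = 54
val *= 4  # -> val = 40
count -= 1  # -> count = 53
val //= 2  # -> val = 20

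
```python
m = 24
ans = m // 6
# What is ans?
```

Trace (tracking ans):
m = 24  # -> m = 24
ans = m // 6  # -> ans = 4

Answer: 4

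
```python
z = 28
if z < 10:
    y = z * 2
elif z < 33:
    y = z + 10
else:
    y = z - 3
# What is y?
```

Answer: 38

Derivation:
Trace (tracking y):
z = 28  # -> z = 28
if z < 10:  # condition is False
elif z < 33:  # condition is True
    y = z + 10  # -> y = 38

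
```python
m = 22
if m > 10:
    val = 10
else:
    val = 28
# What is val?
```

Answer: 10

Derivation:
Trace (tracking val):
m = 22  # -> m = 22
if m > 10:  # condition is True
    val = 10  # -> val = 10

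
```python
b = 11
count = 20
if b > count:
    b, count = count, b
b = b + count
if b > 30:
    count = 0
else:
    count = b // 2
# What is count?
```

Trace (tracking count):
b = 11  # -> b = 11
count = 20  # -> count = 20
if b > count:  # condition is False
b = b + count  # -> b = 31
if b > 30:  # condition is True
    count = 0  # -> count = 0

Answer: 0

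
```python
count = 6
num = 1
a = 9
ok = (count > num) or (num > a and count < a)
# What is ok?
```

Trace (tracking ok):
count = 6  # -> count = 6
num = 1  # -> num = 1
a = 9  # -> a = 9
ok = count > num or (num > a and count < a)  # -> ok = True

Answer: True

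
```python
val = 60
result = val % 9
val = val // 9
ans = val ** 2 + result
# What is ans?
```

Trace (tracking ans):
val = 60  # -> val = 60
result = val % 9  # -> result = 6
val = val // 9  # -> val = 6
ans = val ** 2 + result  # -> ans = 42

Answer: 42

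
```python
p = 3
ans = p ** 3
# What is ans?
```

Answer: 27

Derivation:
Trace (tracking ans):
p = 3  # -> p = 3
ans = p ** 3  # -> ans = 27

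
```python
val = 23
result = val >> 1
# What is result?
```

Answer: 11

Derivation:
Trace (tracking result):
val = 23  # -> val = 23
result = val >> 1  # -> result = 11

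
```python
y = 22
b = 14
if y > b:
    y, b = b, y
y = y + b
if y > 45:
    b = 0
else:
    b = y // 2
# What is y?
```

Answer: 36

Derivation:
Trace (tracking y):
y = 22  # -> y = 22
b = 14  # -> b = 14
if y > b:  # condition is True
    y, b = (b, y)  # -> y = 14, b = 22
y = y + b  # -> y = 36
if y > 45:  # condition is False
else:
    b = y // 2  # -> b = 18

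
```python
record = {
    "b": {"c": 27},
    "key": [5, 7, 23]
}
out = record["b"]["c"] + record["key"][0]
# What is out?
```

Trace (tracking out):
record = {'b': {'c': 27}, 'key': [5, 7, 23]}  # -> record = {'b': {'c': 27}, 'key': [5, 7, 23]}
out = record['b']['c'] + record['key'][0]  # -> out = 32

Answer: 32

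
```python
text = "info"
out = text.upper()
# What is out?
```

Trace (tracking out):
text = 'info'  # -> text = 'info'
out = text.upper()  # -> out = 'INFO'

Answer: 'INFO'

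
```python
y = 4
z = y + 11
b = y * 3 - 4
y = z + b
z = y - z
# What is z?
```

Trace (tracking z):
y = 4  # -> y = 4
z = y + 11  # -> z = 15
b = y * 3 - 4  # -> b = 8
y = z + b  # -> y = 23
z = y - z  # -> z = 8

Answer: 8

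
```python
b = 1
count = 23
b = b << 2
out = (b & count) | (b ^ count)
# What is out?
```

Answer: 23

Derivation:
Trace (tracking out):
b = 1  # -> b = 1
count = 23  # -> count = 23
b = b << 2  # -> b = 4
out = b & count | b ^ count  # -> out = 23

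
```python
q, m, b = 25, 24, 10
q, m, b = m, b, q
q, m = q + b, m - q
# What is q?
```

Answer: 49

Derivation:
Trace (tracking q):
q, m, b = (25, 24, 10)  # -> q = 25, m = 24, b = 10
q, m, b = (m, b, q)  # -> q = 24, m = 10, b = 25
q, m = (q + b, m - q)  # -> q = 49, m = -14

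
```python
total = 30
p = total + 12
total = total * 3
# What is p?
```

Answer: 42

Derivation:
Trace (tracking p):
total = 30  # -> total = 30
p = total + 12  # -> p = 42
total = total * 3  # -> total = 90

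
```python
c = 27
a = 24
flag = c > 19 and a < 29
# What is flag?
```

Trace (tracking flag):
c = 27  # -> c = 27
a = 24  # -> a = 24
flag = c > 19 and a < 29  # -> flag = True

Answer: True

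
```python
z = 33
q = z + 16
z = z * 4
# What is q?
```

Answer: 49

Derivation:
Trace (tracking q):
z = 33  # -> z = 33
q = z + 16  # -> q = 49
z = z * 4  # -> z = 132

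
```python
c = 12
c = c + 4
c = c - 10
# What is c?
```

Answer: 6

Derivation:
Trace (tracking c):
c = 12  # -> c = 12
c = c + 4  # -> c = 16
c = c - 10  # -> c = 6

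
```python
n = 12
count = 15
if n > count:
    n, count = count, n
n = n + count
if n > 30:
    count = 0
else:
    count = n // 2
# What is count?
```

Answer: 13

Derivation:
Trace (tracking count):
n = 12  # -> n = 12
count = 15  # -> count = 15
if n > count:  # condition is False
n = n + count  # -> n = 27
if n > 30:  # condition is False
else:
    count = n // 2  # -> count = 13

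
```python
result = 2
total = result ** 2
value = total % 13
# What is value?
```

Answer: 4

Derivation:
Trace (tracking value):
result = 2  # -> result = 2
total = result ** 2  # -> total = 4
value = total % 13  # -> value = 4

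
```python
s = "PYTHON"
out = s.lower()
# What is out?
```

Trace (tracking out):
s = 'PYTHON'  # -> s = 'PYTHON'
out = s.lower()  # -> out = 'python'

Answer: 'python'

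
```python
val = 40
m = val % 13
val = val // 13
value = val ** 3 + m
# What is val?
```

Trace (tracking val):
val = 40  # -> val = 40
m = val % 13  # -> m = 1
val = val // 13  # -> val = 3
value = val ** 3 + m  # -> value = 28

Answer: 3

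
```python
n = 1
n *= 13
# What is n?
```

Trace (tracking n):
n = 1  # -> n = 1
n *= 13  # -> n = 13

Answer: 13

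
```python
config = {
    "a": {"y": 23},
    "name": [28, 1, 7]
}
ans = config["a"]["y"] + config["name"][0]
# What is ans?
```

Trace (tracking ans):
config = {'a': {'y': 23}, 'name': [28, 1, 7]}  # -> config = {'a': {'y': 23}, 'name': [28, 1, 7]}
ans = config['a']['y'] + config['name'][0]  # -> ans = 51

Answer: 51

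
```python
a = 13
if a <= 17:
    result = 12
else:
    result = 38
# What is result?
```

Answer: 12

Derivation:
Trace (tracking result):
a = 13  # -> a = 13
if a <= 17:  # condition is True
    result = 12  # -> result = 12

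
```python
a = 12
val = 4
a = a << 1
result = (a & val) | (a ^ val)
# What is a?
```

Trace (tracking a):
a = 12  # -> a = 12
val = 4  # -> val = 4
a = a << 1  # -> a = 24
result = a & val | a ^ val  # -> result = 28

Answer: 24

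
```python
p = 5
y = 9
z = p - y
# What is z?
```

Answer: -4

Derivation:
Trace (tracking z):
p = 5  # -> p = 5
y = 9  # -> y = 9
z = p - y  # -> z = -4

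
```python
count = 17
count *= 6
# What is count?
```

Answer: 102

Derivation:
Trace (tracking count):
count = 17  # -> count = 17
count *= 6  # -> count = 102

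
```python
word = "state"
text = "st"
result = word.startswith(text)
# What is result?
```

Answer: True

Derivation:
Trace (tracking result):
word = 'state'  # -> word = 'state'
text = 'st'  # -> text = 'st'
result = word.startswith(text)  # -> result = True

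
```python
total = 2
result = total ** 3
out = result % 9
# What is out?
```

Trace (tracking out):
total = 2  # -> total = 2
result = total ** 3  # -> result = 8
out = result % 9  # -> out = 8

Answer: 8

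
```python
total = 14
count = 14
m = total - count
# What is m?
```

Trace (tracking m):
total = 14  # -> total = 14
count = 14  # -> count = 14
m = total - count  # -> m = 0

Answer: 0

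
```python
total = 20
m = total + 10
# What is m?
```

Answer: 30

Derivation:
Trace (tracking m):
total = 20  # -> total = 20
m = total + 10  # -> m = 30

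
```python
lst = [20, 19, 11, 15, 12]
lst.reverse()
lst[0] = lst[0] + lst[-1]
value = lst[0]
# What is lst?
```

Answer: [32, 15, 11, 19, 20]

Derivation:
Trace (tracking lst):
lst = [20, 19, 11, 15, 12]  # -> lst = [20, 19, 11, 15, 12]
lst.reverse()  # -> lst = [12, 15, 11, 19, 20]
lst[0] = lst[0] + lst[-1]  # -> lst = [32, 15, 11, 19, 20]
value = lst[0]  # -> value = 32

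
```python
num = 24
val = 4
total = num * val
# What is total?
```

Trace (tracking total):
num = 24  # -> num = 24
val = 4  # -> val = 4
total = num * val  # -> total = 96

Answer: 96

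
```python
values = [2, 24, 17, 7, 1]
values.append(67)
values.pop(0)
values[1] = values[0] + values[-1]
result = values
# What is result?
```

Trace (tracking result):
values = [2, 24, 17, 7, 1]  # -> values = [2, 24, 17, 7, 1]
values.append(67)  # -> values = [2, 24, 17, 7, 1, 67]
values.pop(0)  # -> values = [24, 17, 7, 1, 67]
values[1] = values[0] + values[-1]  # -> values = [24, 91, 7, 1, 67]
result = values  # -> result = [24, 91, 7, 1, 67]

Answer: [24, 91, 7, 1, 67]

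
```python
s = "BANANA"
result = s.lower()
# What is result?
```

Answer: 'banana'

Derivation:
Trace (tracking result):
s = 'BANANA'  # -> s = 'BANANA'
result = s.lower()  # -> result = 'banana'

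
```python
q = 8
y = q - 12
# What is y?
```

Trace (tracking y):
q = 8  # -> q = 8
y = q - 12  # -> y = -4

Answer: -4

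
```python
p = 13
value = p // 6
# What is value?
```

Trace (tracking value):
p = 13  # -> p = 13
value = p // 6  # -> value = 2

Answer: 2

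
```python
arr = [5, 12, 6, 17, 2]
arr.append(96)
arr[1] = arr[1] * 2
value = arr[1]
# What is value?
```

Trace (tracking value):
arr = [5, 12, 6, 17, 2]  # -> arr = [5, 12, 6, 17, 2]
arr.append(96)  # -> arr = [5, 12, 6, 17, 2, 96]
arr[1] = arr[1] * 2  # -> arr = [5, 24, 6, 17, 2, 96]
value = arr[1]  # -> value = 24

Answer: 24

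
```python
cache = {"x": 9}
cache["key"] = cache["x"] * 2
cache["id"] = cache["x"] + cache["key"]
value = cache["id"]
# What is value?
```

Answer: 27

Derivation:
Trace (tracking value):
cache = {'x': 9}  # -> cache = {'x': 9}
cache['key'] = cache['x'] * 2  # -> cache = {'x': 9, 'key': 18}
cache['id'] = cache['x'] + cache['key']  # -> cache = {'x': 9, 'key': 18, 'id': 27}
value = cache['id']  # -> value = 27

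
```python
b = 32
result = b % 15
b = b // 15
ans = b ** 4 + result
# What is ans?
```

Answer: 18

Derivation:
Trace (tracking ans):
b = 32  # -> b = 32
result = b % 15  # -> result = 2
b = b // 15  # -> b = 2
ans = b ** 4 + result  # -> ans = 18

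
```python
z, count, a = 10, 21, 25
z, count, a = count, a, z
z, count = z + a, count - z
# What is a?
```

Answer: 10

Derivation:
Trace (tracking a):
z, count, a = (10, 21, 25)  # -> z = 10, count = 21, a = 25
z, count, a = (count, a, z)  # -> z = 21, count = 25, a = 10
z, count = (z + a, count - z)  # -> z = 31, count = 4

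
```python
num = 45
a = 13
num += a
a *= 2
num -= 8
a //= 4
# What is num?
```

Answer: 50

Derivation:
Trace (tracking num):
num = 45  # -> num = 45
a = 13  # -> a = 13
num += a  # -> num = 58
a *= 2  # -> a = 26
num -= 8  # -> num = 50
a //= 4  # -> a = 6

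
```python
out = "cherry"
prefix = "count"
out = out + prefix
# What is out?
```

Trace (tracking out):
out = 'cherry'  # -> out = 'cherry'
prefix = 'count'  # -> prefix = 'count'
out = out + prefix  # -> out = 'cherrycount'

Answer: 'cherrycount'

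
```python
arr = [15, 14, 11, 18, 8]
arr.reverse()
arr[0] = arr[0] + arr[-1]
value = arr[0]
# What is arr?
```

Trace (tracking arr):
arr = [15, 14, 11, 18, 8]  # -> arr = [15, 14, 11, 18, 8]
arr.reverse()  # -> arr = [8, 18, 11, 14, 15]
arr[0] = arr[0] + arr[-1]  # -> arr = [23, 18, 11, 14, 15]
value = arr[0]  # -> value = 23

Answer: [23, 18, 11, 14, 15]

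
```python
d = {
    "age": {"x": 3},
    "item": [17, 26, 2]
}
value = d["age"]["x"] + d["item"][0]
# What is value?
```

Trace (tracking value):
d = {'age': {'x': 3}, 'item': [17, 26, 2]}  # -> d = {'age': {'x': 3}, 'item': [17, 26, 2]}
value = d['age']['x'] + d['item'][0]  # -> value = 20

Answer: 20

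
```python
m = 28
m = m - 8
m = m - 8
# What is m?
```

Answer: 12

Derivation:
Trace (tracking m):
m = 28  # -> m = 28
m = m - 8  # -> m = 20
m = m - 8  # -> m = 12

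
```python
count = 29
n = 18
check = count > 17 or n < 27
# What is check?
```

Trace (tracking check):
count = 29  # -> count = 29
n = 18  # -> n = 18
check = count > 17 or n < 27  # -> check = True

Answer: True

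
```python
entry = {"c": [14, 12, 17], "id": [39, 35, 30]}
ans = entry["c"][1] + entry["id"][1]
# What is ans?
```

Answer: 47

Derivation:
Trace (tracking ans):
entry = {'c': [14, 12, 17], 'id': [39, 35, 30]}  # -> entry = {'c': [14, 12, 17], 'id': [39, 35, 30]}
ans = entry['c'][1] + entry['id'][1]  # -> ans = 47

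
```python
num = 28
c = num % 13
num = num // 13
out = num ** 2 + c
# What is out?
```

Trace (tracking out):
num = 28  # -> num = 28
c = num % 13  # -> c = 2
num = num // 13  # -> num = 2
out = num ** 2 + c  # -> out = 6

Answer: 6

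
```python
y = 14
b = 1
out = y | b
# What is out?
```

Trace (tracking out):
y = 14  # -> y = 14
b = 1  # -> b = 1
out = y | b  # -> out = 15

Answer: 15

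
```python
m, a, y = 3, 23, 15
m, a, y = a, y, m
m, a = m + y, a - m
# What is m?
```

Trace (tracking m):
m, a, y = (3, 23, 15)  # -> m = 3, a = 23, y = 15
m, a, y = (a, y, m)  # -> m = 23, a = 15, y = 3
m, a = (m + y, a - m)  # -> m = 26, a = -8

Answer: 26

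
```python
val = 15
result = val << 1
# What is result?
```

Trace (tracking result):
val = 15  # -> val = 15
result = val << 1  # -> result = 30

Answer: 30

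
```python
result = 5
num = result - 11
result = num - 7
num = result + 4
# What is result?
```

Answer: -13

Derivation:
Trace (tracking result):
result = 5  # -> result = 5
num = result - 11  # -> num = -6
result = num - 7  # -> result = -13
num = result + 4  # -> num = -9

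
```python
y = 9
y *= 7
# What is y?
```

Trace (tracking y):
y = 9  # -> y = 9
y *= 7  # -> y = 63

Answer: 63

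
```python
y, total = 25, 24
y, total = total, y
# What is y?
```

Answer: 24

Derivation:
Trace (tracking y):
y, total = (25, 24)  # -> y = 25, total = 24
y, total = (total, y)  # -> y = 24, total = 25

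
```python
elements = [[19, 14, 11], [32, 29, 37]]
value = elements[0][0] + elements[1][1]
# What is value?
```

Answer: 48

Derivation:
Trace (tracking value):
elements = [[19, 14, 11], [32, 29, 37]]  # -> elements = [[19, 14, 11], [32, 29, 37]]
value = elements[0][0] + elements[1][1]  # -> value = 48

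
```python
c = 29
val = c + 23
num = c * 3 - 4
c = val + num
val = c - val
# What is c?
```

Answer: 135

Derivation:
Trace (tracking c):
c = 29  # -> c = 29
val = c + 23  # -> val = 52
num = c * 3 - 4  # -> num = 83
c = val + num  # -> c = 135
val = c - val  # -> val = 83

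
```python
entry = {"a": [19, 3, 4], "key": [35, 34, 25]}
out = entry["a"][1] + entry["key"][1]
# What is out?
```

Answer: 37

Derivation:
Trace (tracking out):
entry = {'a': [19, 3, 4], 'key': [35, 34, 25]}  # -> entry = {'a': [19, 3, 4], 'key': [35, 34, 25]}
out = entry['a'][1] + entry['key'][1]  # -> out = 37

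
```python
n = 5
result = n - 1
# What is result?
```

Trace (tracking result):
n = 5  # -> n = 5
result = n - 1  # -> result = 4

Answer: 4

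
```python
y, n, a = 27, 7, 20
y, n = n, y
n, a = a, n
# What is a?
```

Answer: 27

Derivation:
Trace (tracking a):
y, n, a = (27, 7, 20)  # -> y = 27, n = 7, a = 20
y, n = (n, y)  # -> y = 7, n = 27
n, a = (a, n)  # -> n = 20, a = 27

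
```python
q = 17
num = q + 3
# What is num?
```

Answer: 20

Derivation:
Trace (tracking num):
q = 17  # -> q = 17
num = q + 3  # -> num = 20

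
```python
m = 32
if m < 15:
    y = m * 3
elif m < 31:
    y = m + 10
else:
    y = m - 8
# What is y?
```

Trace (tracking y):
m = 32  # -> m = 32
if m < 15:  # condition is False
elif m < 31:  # condition is False
else:
    y = m - 8  # -> y = 24

Answer: 24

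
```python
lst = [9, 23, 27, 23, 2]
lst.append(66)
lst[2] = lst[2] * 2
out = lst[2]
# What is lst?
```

Trace (tracking lst):
lst = [9, 23, 27, 23, 2]  # -> lst = [9, 23, 27, 23, 2]
lst.append(66)  # -> lst = [9, 23, 27, 23, 2, 66]
lst[2] = lst[2] * 2  # -> lst = [9, 23, 54, 23, 2, 66]
out = lst[2]  # -> out = 54

Answer: [9, 23, 54, 23, 2, 66]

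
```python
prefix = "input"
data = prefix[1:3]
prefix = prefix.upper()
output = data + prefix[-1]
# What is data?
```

Answer: 'np'

Derivation:
Trace (tracking data):
prefix = 'input'  # -> prefix = 'input'
data = prefix[1:3]  # -> data = 'np'
prefix = prefix.upper()  # -> prefix = 'INPUT'
output = data + prefix[-1]  # -> output = 'npT'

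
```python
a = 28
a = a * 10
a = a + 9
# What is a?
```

Trace (tracking a):
a = 28  # -> a = 28
a = a * 10  # -> a = 280
a = a + 9  # -> a = 289

Answer: 289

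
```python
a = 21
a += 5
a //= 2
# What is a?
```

Answer: 13

Derivation:
Trace (tracking a):
a = 21  # -> a = 21
a += 5  # -> a = 26
a //= 2  # -> a = 13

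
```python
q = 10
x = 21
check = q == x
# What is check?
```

Trace (tracking check):
q = 10  # -> q = 10
x = 21  # -> x = 21
check = q == x  # -> check = False

Answer: False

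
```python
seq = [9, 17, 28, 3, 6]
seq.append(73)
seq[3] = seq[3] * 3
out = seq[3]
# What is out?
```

Answer: 9

Derivation:
Trace (tracking out):
seq = [9, 17, 28, 3, 6]  # -> seq = [9, 17, 28, 3, 6]
seq.append(73)  # -> seq = [9, 17, 28, 3, 6, 73]
seq[3] = seq[3] * 3  # -> seq = [9, 17, 28, 9, 6, 73]
out = seq[3]  # -> out = 9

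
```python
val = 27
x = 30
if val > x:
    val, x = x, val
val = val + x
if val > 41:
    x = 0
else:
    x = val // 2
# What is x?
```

Trace (tracking x):
val = 27  # -> val = 27
x = 30  # -> x = 30
if val > x:  # condition is False
val = val + x  # -> val = 57
if val > 41:  # condition is True
    x = 0  # -> x = 0

Answer: 0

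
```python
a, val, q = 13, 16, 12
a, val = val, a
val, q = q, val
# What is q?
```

Answer: 13

Derivation:
Trace (tracking q):
a, val, q = (13, 16, 12)  # -> a = 13, val = 16, q = 12
a, val = (val, a)  # -> a = 16, val = 13
val, q = (q, val)  # -> val = 12, q = 13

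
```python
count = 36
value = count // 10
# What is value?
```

Answer: 3

Derivation:
Trace (tracking value):
count = 36  # -> count = 36
value = count // 10  # -> value = 3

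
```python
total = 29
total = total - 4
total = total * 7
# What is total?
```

Answer: 175

Derivation:
Trace (tracking total):
total = 29  # -> total = 29
total = total - 4  # -> total = 25
total = total * 7  # -> total = 175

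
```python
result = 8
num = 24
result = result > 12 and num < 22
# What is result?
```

Trace (tracking result):
result = 8  # -> result = 8
num = 24  # -> num = 24
result = result > 12 and num < 22  # -> result = False

Answer: False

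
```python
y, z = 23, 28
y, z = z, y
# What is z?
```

Trace (tracking z):
y, z = (23, 28)  # -> y = 23, z = 28
y, z = (z, y)  # -> y = 28, z = 23

Answer: 23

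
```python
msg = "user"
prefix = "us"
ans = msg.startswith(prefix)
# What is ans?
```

Answer: True

Derivation:
Trace (tracking ans):
msg = 'user'  # -> msg = 'user'
prefix = 'us'  # -> prefix = 'us'
ans = msg.startswith(prefix)  # -> ans = True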